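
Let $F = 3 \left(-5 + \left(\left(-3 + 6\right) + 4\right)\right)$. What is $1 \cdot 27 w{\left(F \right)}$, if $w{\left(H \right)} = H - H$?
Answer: $0$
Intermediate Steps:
$F = 6$ ($F = 3 \left(-5 + \left(3 + 4\right)\right) = 3 \left(-5 + 7\right) = 3 \cdot 2 = 6$)
$w{\left(H \right)} = 0$
$1 \cdot 27 w{\left(F \right)} = 1 \cdot 27 \cdot 0 = 27 \cdot 0 = 0$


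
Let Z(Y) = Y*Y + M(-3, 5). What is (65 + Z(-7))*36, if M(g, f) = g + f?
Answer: 4176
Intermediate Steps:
M(g, f) = f + g
Z(Y) = 2 + Y² (Z(Y) = Y*Y + (5 - 3) = Y² + 2 = 2 + Y²)
(65 + Z(-7))*36 = (65 + (2 + (-7)²))*36 = (65 + (2 + 49))*36 = (65 + 51)*36 = 116*36 = 4176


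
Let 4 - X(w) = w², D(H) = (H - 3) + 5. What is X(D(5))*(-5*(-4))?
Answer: -900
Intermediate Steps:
D(H) = 2 + H (D(H) = (-3 + H) + 5 = 2 + H)
X(w) = 4 - w²
X(D(5))*(-5*(-4)) = (4 - (2 + 5)²)*(-5*(-4)) = (4 - 1*7²)*20 = (4 - 1*49)*20 = (4 - 49)*20 = -45*20 = -900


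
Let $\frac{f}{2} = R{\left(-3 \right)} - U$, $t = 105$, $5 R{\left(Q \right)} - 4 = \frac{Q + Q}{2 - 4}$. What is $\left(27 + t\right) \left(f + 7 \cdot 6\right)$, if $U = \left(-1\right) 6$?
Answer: $\frac{37488}{5} \approx 7497.6$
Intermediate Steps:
$U = -6$
$R{\left(Q \right)} = \frac{4}{5} - \frac{Q}{5}$ ($R{\left(Q \right)} = \frac{4}{5} + \frac{\left(Q + Q\right) \frac{1}{2 - 4}}{5} = \frac{4}{5} + \frac{2 Q \frac{1}{-2}}{5} = \frac{4}{5} + \frac{2 Q \left(- \frac{1}{2}\right)}{5} = \frac{4}{5} + \frac{\left(-1\right) Q}{5} = \frac{4}{5} - \frac{Q}{5}$)
$f = \frac{74}{5}$ ($f = 2 \left(\left(\frac{4}{5} - - \frac{3}{5}\right) - -6\right) = 2 \left(\left(\frac{4}{5} + \frac{3}{5}\right) + 6\right) = 2 \left(\frac{7}{5} + 6\right) = 2 \cdot \frac{37}{5} = \frac{74}{5} \approx 14.8$)
$\left(27 + t\right) \left(f + 7 \cdot 6\right) = \left(27 + 105\right) \left(\frac{74}{5} + 7 \cdot 6\right) = 132 \left(\frac{74}{5} + 42\right) = 132 \cdot \frac{284}{5} = \frac{37488}{5}$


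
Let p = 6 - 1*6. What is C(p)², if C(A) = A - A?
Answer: 0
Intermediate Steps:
p = 0 (p = 6 - 6 = 0)
C(A) = 0
C(p)² = 0² = 0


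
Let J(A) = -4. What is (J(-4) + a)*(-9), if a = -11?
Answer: 135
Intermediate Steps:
(J(-4) + a)*(-9) = (-4 - 11)*(-9) = -15*(-9) = 135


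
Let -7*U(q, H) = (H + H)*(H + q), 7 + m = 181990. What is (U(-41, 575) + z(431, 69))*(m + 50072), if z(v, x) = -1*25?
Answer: -142545585125/7 ≈ -2.0364e+10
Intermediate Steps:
m = 181983 (m = -7 + 181990 = 181983)
z(v, x) = -25
U(q, H) = -2*H*(H + q)/7 (U(q, H) = -(H + H)*(H + q)/7 = -2*H*(H + q)/7)
(U(-41, 575) + z(431, 69))*(m + 50072) = (-2/7*575*(575 - 41) - 25)*(181983 + 50072) = (-2/7*575*534 - 25)*232055 = (-614100/7 - 25)*232055 = -614275/7*232055 = -142545585125/7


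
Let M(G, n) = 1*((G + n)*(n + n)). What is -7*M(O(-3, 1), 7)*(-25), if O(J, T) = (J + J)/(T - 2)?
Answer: 31850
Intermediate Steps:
O(J, T) = 2*J/(-2 + T) (O(J, T) = (2*J)/(-2 + T) = 2*J/(-2 + T))
M(G, n) = 2*n*(G + n) (M(G, n) = 1*((G + n)*(2*n)) = 1*(2*n*(G + n)) = 2*n*(G + n))
-7*M(O(-3, 1), 7)*(-25) = -14*7*(2*(-3)/(-2 + 1) + 7)*(-25) = -14*7*(2*(-3)/(-1) + 7)*(-25) = -14*7*(2*(-3)*(-1) + 7)*(-25) = -14*7*(6 + 7)*(-25) = -14*7*13*(-25) = -7*182*(-25) = -1274*(-25) = 31850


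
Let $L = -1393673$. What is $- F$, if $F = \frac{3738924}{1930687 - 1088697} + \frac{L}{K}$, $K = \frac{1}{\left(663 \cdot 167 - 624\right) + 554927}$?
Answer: $\frac{390189108985156778}{420995} \approx 9.2683 \cdot 10^{11}$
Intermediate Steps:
$K = \frac{1}{665024}$ ($K = \frac{1}{\left(110721 - 624\right) + 554927} = \frac{1}{110097 + 554927} = \frac{1}{665024} \approx 1.5037 \cdot 10^{-6}$)
$F = - \frac{390189108985156778}{420995}$ ($F = \frac{3738924}{1930687 - 1088697} - 1393673 \frac{1}{\frac{1}{665024}} = \frac{3738924}{1930687 - 1088697} - 926825993152 = \frac{3738924}{841990} - 926825993152 = 3738924 \cdot \frac{1}{841990} - 926825993152 = \frac{1869462}{420995} - 926825993152 = - \frac{390189108985156778}{420995} \approx -9.2683 \cdot 10^{11}$)
$- F = \left(-1\right) \left(- \frac{390189108985156778}{420995}\right) = \frac{390189108985156778}{420995}$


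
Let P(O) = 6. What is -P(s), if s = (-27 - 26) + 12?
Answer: -6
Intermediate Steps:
s = -41 (s = -53 + 12 = -41)
-P(s) = -1*6 = -6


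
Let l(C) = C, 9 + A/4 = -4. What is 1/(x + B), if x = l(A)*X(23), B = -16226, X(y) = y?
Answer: -1/17422 ≈ -5.7399e-5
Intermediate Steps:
A = -52 (A = -36 + 4*(-4) = -36 - 16 = -52)
x = -1196 (x = -52*23 = -1196)
1/(x + B) = 1/(-1196 - 16226) = 1/(-17422) = -1/17422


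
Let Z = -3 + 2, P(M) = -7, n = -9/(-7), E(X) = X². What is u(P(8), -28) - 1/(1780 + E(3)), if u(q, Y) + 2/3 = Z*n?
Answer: -73370/37569 ≈ -1.9529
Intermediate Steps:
n = 9/7 (n = -9*(-⅐) = 9/7 ≈ 1.2857)
Z = -1
u(q, Y) = -41/21 (u(q, Y) = -⅔ - 1*9/7 = -⅔ - 9/7 = -41/21)
u(P(8), -28) - 1/(1780 + E(3)) = -41/21 - 1/(1780 + 3²) = -41/21 - 1/(1780 + 9) = -41/21 - 1/1789 = -73370/37569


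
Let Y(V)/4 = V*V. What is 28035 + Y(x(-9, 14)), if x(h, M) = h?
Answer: 28359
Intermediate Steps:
Y(V) = 4*V² (Y(V) = 4*(V*V) = 4*V²)
28035 + Y(x(-9, 14)) = 28035 + 4*(-9)² = 28035 + 4*81 = 28035 + 324 = 28359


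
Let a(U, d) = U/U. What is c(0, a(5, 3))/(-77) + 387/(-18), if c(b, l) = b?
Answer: -43/2 ≈ -21.500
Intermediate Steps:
a(U, d) = 1
c(0, a(5, 3))/(-77) + 387/(-18) = 0/(-77) + 387/(-18) = 0*(-1/77) + 387*(-1/18) = 0 - 43/2 = -43/2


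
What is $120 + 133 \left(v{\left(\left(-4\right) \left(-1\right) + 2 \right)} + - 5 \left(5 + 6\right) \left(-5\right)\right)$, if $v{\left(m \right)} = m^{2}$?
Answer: $41483$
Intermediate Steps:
$120 + 133 \left(v{\left(\left(-4\right) \left(-1\right) + 2 \right)} + - 5 \left(5 + 6\right) \left(-5\right)\right) = 120 + 133 \left(\left(\left(-4\right) \left(-1\right) + 2\right)^{2} + - 5 \left(5 + 6\right) \left(-5\right)\right) = 120 + 133 \left(\left(4 + 2\right)^{2} + - 5 \cdot 11 \left(-5\right)\right) = 120 + 133 \left(6^{2} + \left(-1\right) 55 \left(-5\right)\right) = 120 + 133 \left(36 - -275\right) = 120 + 133 \left(36 + 275\right) = 120 + 133 \cdot 311 = 120 + 41363 = 41483$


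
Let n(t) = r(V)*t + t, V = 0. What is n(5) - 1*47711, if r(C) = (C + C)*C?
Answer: -47706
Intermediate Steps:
r(C) = 2*C**2 (r(C) = (2*C)*C = 2*C**2)
n(t) = t (n(t) = (2*0**2)*t + t = (2*0)*t + t = 0*t + t = 0 + t = t)
n(5) - 1*47711 = 5 - 1*47711 = 5 - 47711 = -47706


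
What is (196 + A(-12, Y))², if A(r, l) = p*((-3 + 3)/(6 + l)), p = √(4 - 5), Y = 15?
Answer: 38416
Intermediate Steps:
p = I (p = √(-1) = I ≈ 1.0*I)
A(r, l) = 0 (A(r, l) = I*((-3 + 3)/(6 + l)) = I*(0/(6 + l)) = I*0 = 0)
(196 + A(-12, Y))² = (196 + 0)² = 196² = 38416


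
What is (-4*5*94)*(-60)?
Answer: 112800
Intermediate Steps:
(-4*5*94)*(-60) = -20*94*(-60) = -1880*(-60) = 112800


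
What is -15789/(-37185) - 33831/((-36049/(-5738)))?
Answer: -2405955909923/446827355 ≈ -5384.5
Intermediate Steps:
-15789/(-37185) - 33831/((-36049/(-5738))) = -15789*(-1/37185) - 33831/((-36049*(-1/5738))) = 5263/12395 - 33831/36049/5738 = 5263/12395 - 33831*5738/36049 = 5263/12395 - 194122278/36049 = -2405955909923/446827355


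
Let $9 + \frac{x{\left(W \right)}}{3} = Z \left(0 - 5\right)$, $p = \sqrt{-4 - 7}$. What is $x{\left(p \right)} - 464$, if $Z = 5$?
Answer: $-566$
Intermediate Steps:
$p = i \sqrt{11}$ ($p = \sqrt{-11} = i \sqrt{11} \approx 3.3166 i$)
$x{\left(W \right)} = -102$ ($x{\left(W \right)} = -27 + 3 \cdot 5 \left(0 - 5\right) = -27 + 3 \cdot 5 \left(-5\right) = -27 + 3 \left(-25\right) = -27 - 75 = -102$)
$x{\left(p \right)} - 464 = -102 - 464 = -566$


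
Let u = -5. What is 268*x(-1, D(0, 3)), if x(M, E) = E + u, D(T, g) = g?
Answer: -536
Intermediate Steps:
x(M, E) = -5 + E (x(M, E) = E - 5 = -5 + E)
268*x(-1, D(0, 3)) = 268*(-5 + 3) = 268*(-2) = -536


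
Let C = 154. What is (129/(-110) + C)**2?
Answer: 282609721/12100 ≈ 23356.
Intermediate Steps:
(129/(-110) + C)**2 = (129/(-110) + 154)**2 = (129*(-1/110) + 154)**2 = (-129/110 + 154)**2 = (16811/110)**2 = 282609721/12100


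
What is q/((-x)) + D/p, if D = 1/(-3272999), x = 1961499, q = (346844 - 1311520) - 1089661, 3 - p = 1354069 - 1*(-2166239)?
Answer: 7889992648118151238/7533434236588165935 ≈ 1.0473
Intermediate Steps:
p = -3520305 (p = 3 - (1354069 - 1*(-2166239)) = 3 - (1354069 + 2166239) = 3 - 1*3520308 = 3 - 3520308 = -3520305)
q = -2054337 (q = -964676 - 1089661 = -2054337)
D = -1/3272999 ≈ -3.0553e-7
q/((-x)) + D/p = -2054337/((-1*1961499)) - 1/3272999/(-3520305) = -2054337/(-1961499) - 1/3272999*(-1/3520305) = -2054337*(-1/1961499) + 1/11521954744695 = 684779/653833 + 1/11521954744695 = 7889992648118151238/7533434236588165935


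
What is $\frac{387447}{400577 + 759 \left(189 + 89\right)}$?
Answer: $\frac{387447}{611579} \approx 0.63352$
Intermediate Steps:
$\frac{387447}{400577 + 759 \left(189 + 89\right)} = \frac{387447}{400577 + 759 \cdot 278} = \frac{387447}{400577 + 211002} = \frac{387447}{611579}$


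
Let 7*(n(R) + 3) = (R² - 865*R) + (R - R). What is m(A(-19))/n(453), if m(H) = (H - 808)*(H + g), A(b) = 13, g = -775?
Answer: -1413510/62219 ≈ -22.718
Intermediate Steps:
m(H) = (-808 + H)*(-775 + H) (m(H) = (H - 808)*(H - 775) = (-808 + H)*(-775 + H))
n(R) = -3 - 865*R/7 + R²/7 (n(R) = -3 + ((R² - 865*R) + (R - R))/7 = -3 + ((R² - 865*R) + 0)/7 = -3 + (R² - 865*R)/7 = -3 + (-865*R/7 + R²/7) = -3 - 865*R/7 + R²/7)
m(A(-19))/n(453) = (626200 + 13² - 1583*13)/(-3 - 865/7*453 + (⅐)*453²) = (626200 + 169 - 20579)/(-3 - 391845/7 + (⅐)*205209) = 605790/(-3 - 391845/7 + 205209/7) = 605790/(-186657/7) = 605790*(-7/186657) = -1413510/62219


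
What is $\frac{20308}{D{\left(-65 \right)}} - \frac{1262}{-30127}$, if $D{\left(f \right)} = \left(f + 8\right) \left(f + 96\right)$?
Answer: $- \frac{609589162}{53234409} \approx -11.451$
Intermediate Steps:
$D{\left(f \right)} = \left(8 + f\right) \left(96 + f\right)$
$\frac{20308}{D{\left(-65 \right)}} - \frac{1262}{-30127} = \frac{20308}{768 + \left(-65\right)^{2} + 104 \left(-65\right)} - \frac{1262}{-30127} = \frac{20308}{768 + 4225 - 6760} - - \frac{1262}{30127} = \frac{20308}{-1767} + \frac{1262}{30127} = 20308 \left(- \frac{1}{1767}\right) + \frac{1262}{30127} = - \frac{20308}{1767} + \frac{1262}{30127} = - \frac{609589162}{53234409}$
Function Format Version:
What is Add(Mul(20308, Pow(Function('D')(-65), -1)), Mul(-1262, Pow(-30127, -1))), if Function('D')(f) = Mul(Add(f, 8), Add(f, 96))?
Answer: Rational(-609589162, 53234409) ≈ -11.451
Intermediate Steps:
Function('D')(f) = Mul(Add(8, f), Add(96, f))
Add(Mul(20308, Pow(Function('D')(-65), -1)), Mul(-1262, Pow(-30127, -1))) = Add(Mul(20308, Pow(Add(768, Pow(-65, 2), Mul(104, -65)), -1)), Mul(-1262, Pow(-30127, -1))) = Add(Mul(20308, Pow(Add(768, 4225, -6760), -1)), Mul(-1262, Rational(-1, 30127))) = Add(Mul(20308, Pow(-1767, -1)), Rational(1262, 30127)) = Add(Mul(20308, Rational(-1, 1767)), Rational(1262, 30127)) = Add(Rational(-20308, 1767), Rational(1262, 30127)) = Rational(-609589162, 53234409)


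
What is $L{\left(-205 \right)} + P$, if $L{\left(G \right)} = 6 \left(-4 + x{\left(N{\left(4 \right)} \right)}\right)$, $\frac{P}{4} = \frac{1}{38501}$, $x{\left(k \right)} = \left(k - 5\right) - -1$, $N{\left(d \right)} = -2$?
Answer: $- \frac{2310056}{38501} \approx -60.0$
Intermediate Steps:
$x{\left(k \right)} = -4 + k$ ($x{\left(k \right)} = \left(-5 + k\right) + 1 = -4 + k$)
$P = \frac{4}{38501} \approx 0.00010389$
$L{\left(G \right)} = -60$ ($L{\left(G \right)} = 6 \left(-4 - 6\right) = 6 \left(-10\right) = -60$)
$L{\left(-205 \right)} + P = -60 + \frac{4}{38501} = - \frac{2310056}{38501}$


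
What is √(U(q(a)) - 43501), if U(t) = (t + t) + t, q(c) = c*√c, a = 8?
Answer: √(-43501 + 48*√2) ≈ 208.41*I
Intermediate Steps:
q(c) = c^(3/2)
U(t) = 3*t (U(t) = 2*t + t = 3*t)
√(U(q(a)) - 43501) = √(3*8^(3/2) - 43501) = √(3*(16*√2) - 43501) = √(48*√2 - 43501) = √(-43501 + 48*√2)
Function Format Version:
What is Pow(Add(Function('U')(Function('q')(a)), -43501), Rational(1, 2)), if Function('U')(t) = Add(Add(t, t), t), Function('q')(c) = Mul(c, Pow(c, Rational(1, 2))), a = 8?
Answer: Pow(Add(-43501, Mul(48, Pow(2, Rational(1, 2)))), Rational(1, 2)) ≈ Mul(208.41, I)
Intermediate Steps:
Function('q')(c) = Pow(c, Rational(3, 2))
Function('U')(t) = Mul(3, t) (Function('U')(t) = Add(Mul(2, t), t) = Mul(3, t))
Pow(Add(Function('U')(Function('q')(a)), -43501), Rational(1, 2)) = Pow(Add(Mul(3, Pow(8, Rational(3, 2))), -43501), Rational(1, 2)) = Pow(Add(Mul(3, Mul(16, Pow(2, Rational(1, 2)))), -43501), Rational(1, 2)) = Pow(Add(Mul(48, Pow(2, Rational(1, 2))), -43501), Rational(1, 2)) = Pow(Add(-43501, Mul(48, Pow(2, Rational(1, 2)))), Rational(1, 2))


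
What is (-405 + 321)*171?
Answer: -14364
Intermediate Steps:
(-405 + 321)*171 = -84*171 = -14364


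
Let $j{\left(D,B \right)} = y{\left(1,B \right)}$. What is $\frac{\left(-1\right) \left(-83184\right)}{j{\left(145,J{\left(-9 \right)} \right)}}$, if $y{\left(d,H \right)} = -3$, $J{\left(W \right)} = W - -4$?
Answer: $-27728$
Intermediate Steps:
$J{\left(W \right)} = 4 + W$ ($J{\left(W \right)} = W + 4 = 4 + W$)
$j{\left(D,B \right)} = -3$
$\frac{\left(-1\right) \left(-83184\right)}{j{\left(145,J{\left(-9 \right)} \right)}} = \frac{\left(-1\right) \left(-83184\right)}{-3} = 83184 \left(- \frac{1}{3}\right) = -27728$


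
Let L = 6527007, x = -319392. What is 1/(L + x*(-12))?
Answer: 1/10359711 ≈ 9.6528e-8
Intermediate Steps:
1/(L + x*(-12)) = 1/(6527007 - 319392*(-12)) = 1/(6527007 + 3832704) = 1/10359711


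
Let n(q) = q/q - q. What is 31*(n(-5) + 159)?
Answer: 5115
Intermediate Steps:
n(q) = 1 - q
31*(n(-5) + 159) = 31*((1 - 1*(-5)) + 159) = 31*((1 + 5) + 159) = 31*(6 + 159) = 31*165 = 5115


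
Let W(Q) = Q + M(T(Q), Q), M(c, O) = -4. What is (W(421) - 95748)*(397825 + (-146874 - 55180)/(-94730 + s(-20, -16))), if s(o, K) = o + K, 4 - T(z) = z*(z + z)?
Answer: -1797012515623662/47383 ≈ -3.7925e+10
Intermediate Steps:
T(z) = 4 - 2*z² (T(z) = 4 - z*(z + z) = 4 - z*2*z = 4 - 2*z²)
s(o, K) = K + o
W(Q) = -4 + Q (W(Q) = Q - 4 = -4 + Q)
(W(421) - 95748)*(397825 + (-146874 - 55180)/(-94730 + s(-20, -16))) = ((-4 + 421) - 95748)*(397825 + (-146874 - 55180)/(-94730 + (-16 - 20))) = (417 - 95748)*(397825 - 202054/(-94730 - 36)) = -95331*(397825 - 202054/(-94766)) = -95331*(397825 - 202054*(-1/94766)) = -95331*(397825 + 101027/47383) = -95331*18850243002/47383 = -1797012515623662/47383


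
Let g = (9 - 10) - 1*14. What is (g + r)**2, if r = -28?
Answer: 1849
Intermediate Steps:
g = -15 (g = -1 - 14 = -15)
(g + r)**2 = (-15 - 28)**2 = (-43)**2 = 1849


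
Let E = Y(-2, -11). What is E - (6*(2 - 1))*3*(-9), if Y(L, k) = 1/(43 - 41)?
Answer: 325/2 ≈ 162.50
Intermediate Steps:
Y(L, k) = 1/2
E = 1/2 ≈ 0.50000
E - (6*(2 - 1))*3*(-9) = 1/2 - (6*(2 - 1))*3*(-9) = 1/2 - (6*1)*3*(-9) = 1/2 - 6*3*(-9) = 1/2 - 18*(-9) = 1/2 - 1*(-162) = 1/2 + 162 = 325/2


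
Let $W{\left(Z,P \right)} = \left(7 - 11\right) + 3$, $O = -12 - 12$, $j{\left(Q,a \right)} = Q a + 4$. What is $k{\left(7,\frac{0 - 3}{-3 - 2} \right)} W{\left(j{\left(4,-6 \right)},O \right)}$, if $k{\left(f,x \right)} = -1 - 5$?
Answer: $6$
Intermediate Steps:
$j{\left(Q,a \right)} = 4 + Q a$
$O = -24$ ($O = -12 - 12 = -24$)
$W{\left(Z,P \right)} = -1$ ($W{\left(Z,P \right)} = -4 + 3 = -1$)
$k{\left(f,x \right)} = -6$ ($k{\left(f,x \right)} = -1 - 5 = -6$)
$k{\left(7,\frac{0 - 3}{-3 - 2} \right)} W{\left(j{\left(4,-6 \right)},O \right)} = \left(-6\right) \left(-1\right) = 6$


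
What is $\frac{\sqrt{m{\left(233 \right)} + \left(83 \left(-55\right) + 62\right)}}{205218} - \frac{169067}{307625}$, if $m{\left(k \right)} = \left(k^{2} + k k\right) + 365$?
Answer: $- \frac{169067}{307625} + \frac{\sqrt{26110}}{102609} \approx -0.54801$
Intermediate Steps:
$m{\left(k \right)} = 365 + 2 k^{2}$ ($m{\left(k \right)} = \left(k^{2} + k^{2}\right) + 365 = 2 k^{2} + 365 = 365 + 2 k^{2}$)
$\frac{\sqrt{m{\left(233 \right)} + \left(83 \left(-55\right) + 62\right)}}{205218} - \frac{169067}{307625} = \frac{\sqrt{\left(365 + 2 \cdot 233^{2}\right) + \left(83 \left(-55\right) + 62\right)}}{205218} - \frac{169067}{307625} = \sqrt{\left(365 + 2 \cdot 54289\right) + \left(-4565 + 62\right)} \frac{1}{205218} - \frac{169067}{307625} = \sqrt{\left(365 + 108578\right) - 4503} \cdot \frac{1}{205218} - \frac{169067}{307625} = \sqrt{108943 - 4503} \cdot \frac{1}{205218} - \frac{169067}{307625} = \sqrt{104440} \cdot \frac{1}{205218} - \frac{169067}{307625} = 2 \sqrt{26110} \cdot \frac{1}{205218} - \frac{169067}{307625} = \frac{\sqrt{26110}}{102609} - \frac{169067}{307625} = - \frac{169067}{307625} + \frac{\sqrt{26110}}{102609}$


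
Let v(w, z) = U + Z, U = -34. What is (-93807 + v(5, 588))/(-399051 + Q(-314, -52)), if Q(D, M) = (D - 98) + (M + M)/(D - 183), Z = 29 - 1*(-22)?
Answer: 46613630/198533007 ≈ 0.23479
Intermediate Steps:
Z = 51 (Z = 29 + 22 = 51)
Q(D, M) = -98 + D + 2*M/(-183 + D) (Q(D, M) = (-98 + D) + (2*M)/(-183 + D) = (-98 + D) + 2*M/(-183 + D) = -98 + D + 2*M/(-183 + D))
v(w, z) = 17 (v(w, z) = -34 + 51 = 17)
(-93807 + v(5, 588))/(-399051 + Q(-314, -52)) = (-93807 + 17)/(-399051 + (17934 + (-314)² - 281*(-314) + 2*(-52))/(-183 - 314)) = -93790/(-399051 + (17934 + 98596 + 88234 - 104)/(-497)) = -93790/(-399051 - 1/497*204660) = -93790/(-399051 - 204660/497) = -93790/(-198533007/497) = -93790*(-497/198533007) = 46613630/198533007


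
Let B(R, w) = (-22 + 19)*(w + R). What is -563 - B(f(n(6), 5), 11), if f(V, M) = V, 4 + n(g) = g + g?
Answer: -506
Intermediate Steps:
n(g) = -4 + 2*g (n(g) = -4 + (g + g) = -4 + 2*g)
B(R, w) = -3*R - 3*w (B(R, w) = -3*(R + w) = -3*R - 3*w)
-563 - B(f(n(6), 5), 11) = -563 - (-3*(-4 + 2*6) - 3*11) = -563 - (-3*(-4 + 12) - 33) = -563 - (-3*8 - 33) = -563 - (-24 - 33) = -563 - 1*(-57) = -563 + 57 = -506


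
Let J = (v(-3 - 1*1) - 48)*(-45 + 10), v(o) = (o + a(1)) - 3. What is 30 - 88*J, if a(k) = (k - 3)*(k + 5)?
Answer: -206330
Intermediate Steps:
a(k) = (-3 + k)*(5 + k)
v(o) = -15 + o (v(o) = (o + (-15 + 1**2 + 2*1)) - 3 = (o + (-15 + 1 + 2)) - 3 = (o - 12) - 3 = (-12 + o) - 3 = -15 + o)
J = 2345 (J = ((-15 + (-3 - 1*1)) - 48)*(-45 + 10) = ((-15 + (-3 - 1)) - 48)*(-35) = ((-15 - 4) - 48)*(-35) = (-19 - 48)*(-35) = -67*(-35) = 2345)
30 - 88*J = 30 - 88*2345 = 30 - 206360 = -206330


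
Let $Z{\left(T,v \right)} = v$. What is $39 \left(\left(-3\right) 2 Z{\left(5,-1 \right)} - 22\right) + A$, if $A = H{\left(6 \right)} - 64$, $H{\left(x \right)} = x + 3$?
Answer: $-679$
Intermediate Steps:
$H{\left(x \right)} = 3 + x$
$A = -55$ ($A = \left(3 + 6\right) - 64 = 9 - 64 = -55$)
$39 \left(\left(-3\right) 2 Z{\left(5,-1 \right)} - 22\right) + A = 39 \left(\left(-3\right) 2 \left(-1\right) - 22\right) - 55 = 39 \left(\left(-6\right) \left(-1\right) - 22\right) - 55 = 39 \left(6 - 22\right) - 55 = 39 \left(-16\right) - 55 = -624 - 55 = -679$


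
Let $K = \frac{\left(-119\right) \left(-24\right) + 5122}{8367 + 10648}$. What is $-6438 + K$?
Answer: $- \frac{122410592}{19015} \approx -6437.6$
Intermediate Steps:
$K = \frac{7978}{19015}$ ($K = \frac{2856 + 5122}{19015} = 7978 \cdot \frac{1}{19015} = \frac{7978}{19015} \approx 0.41956$)
$-6438 + K = -6438 + \frac{7978}{19015} = - \frac{122410592}{19015}$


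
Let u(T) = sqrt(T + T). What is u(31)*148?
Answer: 148*sqrt(62) ≈ 1165.4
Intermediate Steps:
u(T) = sqrt(2)*sqrt(T) (u(T) = sqrt(2*T) = sqrt(2)*sqrt(T))
u(31)*148 = (sqrt(2)*sqrt(31))*148 = sqrt(62)*148 = 148*sqrt(62)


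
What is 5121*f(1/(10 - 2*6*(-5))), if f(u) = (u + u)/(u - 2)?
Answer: -10242/139 ≈ -73.683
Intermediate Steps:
f(u) = 2*u/(-2 + u) (f(u) = (2*u)/(-2 + u) = 2*u/(-2 + u))
5121*f(1/(10 - 2*6*(-5))) = 5121*(2/((10 - 2*6*(-5))*(-2 + 1/(10 - 2*6*(-5))))) = 5121*(2/((10 - 12*(-5))*(-2 + 1/(10 - 12*(-5))))) = 5121*(2/((10 + 60)*(-2 + 1/(10 + 60)))) = 5121*(2/(70*(-2 + 1/70))) = 5121*(2*(1/70)/(-2 + 1/70)) = 5121*(2*(1/70)/(-139/70)) = 5121*(2*(1/70)*(-70/139)) = 5121*(-2/139) = -10242/139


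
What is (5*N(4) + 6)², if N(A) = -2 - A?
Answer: 576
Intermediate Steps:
(5*N(4) + 6)² = (5*(-2 - 1*4) + 6)² = (5*(-2 - 4) + 6)² = (5*(-6) + 6)² = (-30 + 6)² = (-24)² = 576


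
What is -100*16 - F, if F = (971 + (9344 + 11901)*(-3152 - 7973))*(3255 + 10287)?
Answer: 3200647012868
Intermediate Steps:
F = -3200647014468 (F = (971 + 21245*(-11125))*13542 = (971 - 236350625)*13542 = -236349654*13542 = -3200647014468)
-100*16 - F = -100*16 - 1*(-3200647014468) = -1600 + 3200647014468 = 3200647012868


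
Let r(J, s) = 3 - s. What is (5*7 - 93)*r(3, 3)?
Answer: 0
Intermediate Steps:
(5*7 - 93)*r(3, 3) = (5*7 - 93)*(3 - 1*3) = (35 - 93)*(3 - 3) = -58*0 = 0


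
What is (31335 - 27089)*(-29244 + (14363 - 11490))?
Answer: -111971266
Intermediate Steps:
(31335 - 27089)*(-29244 + (14363 - 11490)) = 4246*(-29244 + 2873) = 4246*(-26371) = -111971266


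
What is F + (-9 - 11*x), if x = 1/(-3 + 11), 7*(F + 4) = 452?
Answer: 2811/56 ≈ 50.196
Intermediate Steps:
F = 424/7 (F = -4 + (⅐)*452 = -4 + 452/7 = 424/7 ≈ 60.571)
x = ⅛ (x = 1/8 = ⅛ ≈ 0.12500)
F + (-9 - 11*x) = 424/7 + (-9 - 11*⅛) = 424/7 + (-9 - 11/8) = 424/7 - 83/8 = 2811/56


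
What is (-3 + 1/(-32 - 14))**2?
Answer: 19321/2116 ≈ 9.1309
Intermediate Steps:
(-3 + 1/(-32 - 14))**2 = (-3 + 1/(-46))**2 = (-3 - 1/46)**2 = (-139/46)**2 = 19321/2116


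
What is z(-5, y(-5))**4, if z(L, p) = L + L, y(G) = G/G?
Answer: 10000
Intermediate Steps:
y(G) = 1
z(L, p) = 2*L
z(-5, y(-5))**4 = (2*(-5))**4 = (-10)**4 = 10000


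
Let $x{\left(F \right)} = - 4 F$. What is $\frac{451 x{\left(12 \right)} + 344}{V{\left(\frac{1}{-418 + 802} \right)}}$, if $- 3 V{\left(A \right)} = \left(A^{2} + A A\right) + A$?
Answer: $\frac{4712103936}{193} \approx 2.4415 \cdot 10^{7}$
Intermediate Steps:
$V{\left(A \right)} = - \frac{2 A^{2}}{3} - \frac{A}{3}$ ($V{\left(A \right)} = - \frac{\left(A^{2} + A A\right) + A}{3} = - \frac{\left(A^{2} + A^{2}\right) + A}{3} = - \frac{2 A^{2} + A}{3} = - \frac{A + 2 A^{2}}{3} = - \frac{2 A^{2}}{3} - \frac{A}{3}$)
$\frac{451 x{\left(12 \right)} + 344}{V{\left(\frac{1}{-418 + 802} \right)}} = \frac{451 \left(\left(-4\right) 12\right) + 344}{\left(- \frac{1}{3}\right) \frac{1}{-418 + 802} \left(1 + \frac{2}{-418 + 802}\right)} = \frac{451 \left(-48\right) + 344}{\left(- \frac{1}{3}\right) \frac{1}{384} \left(1 + \frac{2}{384}\right)} = \frac{-21648 + 344}{\left(- \frac{1}{3}\right) \frac{1}{384} \left(1 + 2 \cdot \frac{1}{384}\right)} = - \frac{21304}{\left(- \frac{1}{3}\right) \frac{1}{384} \left(1 + \frac{1}{192}\right)} = - \frac{21304}{\left(- \frac{1}{3}\right) \frac{1}{384} \cdot \frac{193}{192}} = - \frac{21304}{- \frac{193}{221184}} = \left(-21304\right) \left(- \frac{221184}{193}\right) = \frac{4712103936}{193}$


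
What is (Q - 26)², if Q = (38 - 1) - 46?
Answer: 1225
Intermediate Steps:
Q = -9 (Q = 37 - 46 = -9)
(Q - 26)² = (-9 - 26)² = (-35)² = 1225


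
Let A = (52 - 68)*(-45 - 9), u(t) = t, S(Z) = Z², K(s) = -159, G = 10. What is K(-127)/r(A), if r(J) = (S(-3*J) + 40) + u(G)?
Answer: -159/6718514 ≈ -2.3666e-5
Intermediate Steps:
A = 864 (A = -16*(-54) = 864)
r(J) = 50 + 9*J² (r(J) = ((-3*J)² + 40) + 10 = (9*J² + 40) + 10 = (40 + 9*J²) + 10 = 50 + 9*J²)
K(-127)/r(A) = -159/(50 + 9*864²) = -159/(50 + 9*746496) = -159/(50 + 6718464) = -159/6718514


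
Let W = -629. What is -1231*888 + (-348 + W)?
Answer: -1094105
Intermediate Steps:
-1231*888 + (-348 + W) = -1231*888 + (-348 - 629) = -1093128 - 977 = -1094105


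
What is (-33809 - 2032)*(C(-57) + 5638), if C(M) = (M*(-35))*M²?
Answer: -232514652513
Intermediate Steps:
C(M) = -35*M³ (C(M) = (-35*M)*M² = -35*M³)
(-33809 - 2032)*(C(-57) + 5638) = (-33809 - 2032)*(-35*(-57)³ + 5638) = -35841*(-35*(-185193) + 5638) = -35841*(6481755 + 5638) = -35841*6487393 = -232514652513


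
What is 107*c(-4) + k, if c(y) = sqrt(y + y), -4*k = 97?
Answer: -97/4 + 214*I*sqrt(2) ≈ -24.25 + 302.64*I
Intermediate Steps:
k = -97/4 (k = -1/4*97 = -97/4 ≈ -24.250)
c(y) = sqrt(2)*sqrt(y) (c(y) = sqrt(2*y) = sqrt(2)*sqrt(y))
107*c(-4) + k = 107*(sqrt(2)*sqrt(-4)) - 97/4 = 107*(sqrt(2)*(2*I)) - 97/4 = 107*(2*I*sqrt(2)) - 97/4 = 214*I*sqrt(2) - 97/4 = -97/4 + 214*I*sqrt(2)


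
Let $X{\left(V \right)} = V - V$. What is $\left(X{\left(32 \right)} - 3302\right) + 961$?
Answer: $-2341$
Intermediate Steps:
$X{\left(V \right)} = 0$
$\left(X{\left(32 \right)} - 3302\right) + 961 = \left(0 - 3302\right) + 961 = -3302 + 961 = -2341$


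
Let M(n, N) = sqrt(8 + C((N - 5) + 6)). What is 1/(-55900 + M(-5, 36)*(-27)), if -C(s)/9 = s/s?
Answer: -55900/3124810729 + 27*I/3124810729 ≈ -1.7889e-5 + 8.6405e-9*I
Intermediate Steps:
C(s) = -9 (C(s) = -9*s/s = -9*1 = -9)
M(n, N) = I (M(n, N) = sqrt(8 - 9) = sqrt(-1) = I)
1/(-55900 + M(-5, 36)*(-27)) = 1/(-55900 + I*(-27)) = 1/(-55900 - 27*I) = (-55900 + 27*I)/3124810729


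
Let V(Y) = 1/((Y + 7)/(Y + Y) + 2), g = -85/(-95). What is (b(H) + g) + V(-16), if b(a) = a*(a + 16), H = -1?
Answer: -18956/1387 ≈ -13.667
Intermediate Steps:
g = 17/19 (g = -85*(-1/95) = 17/19 ≈ 0.89474)
V(Y) = 1/(2 + (7 + Y)/(2*Y)) (V(Y) = 1/((7 + Y)/((2*Y)) + 2) = 1/((7 + Y)*(1/(2*Y)) + 2) = 1/((7 + Y)/(2*Y) + 2) = 1/(2 + (7 + Y)/(2*Y)))
b(a) = a*(16 + a)
(b(H) + g) + V(-16) = (-(16 - 1) + 17/19) + 2*(-16)/(7 + 5*(-16)) = (-1*15 + 17/19) + 2*(-16)/(7 - 80) = (-15 + 17/19) + 2*(-16)/(-73) = -268/19 + 2*(-16)*(-1/73) = -268/19 + 32/73 = -18956/1387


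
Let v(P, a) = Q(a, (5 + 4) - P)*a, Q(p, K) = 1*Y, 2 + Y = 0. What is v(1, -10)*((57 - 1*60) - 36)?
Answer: -780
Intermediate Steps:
Y = -2 (Y = -2 + 0 = -2)
Q(p, K) = -2 (Q(p, K) = 1*(-2) = -2)
v(P, a) = -2*a
v(1, -10)*((57 - 1*60) - 36) = (-2*(-10))*((57 - 1*60) - 36) = 20*((57 - 60) - 36) = 20*(-3 - 36) = 20*(-39) = -780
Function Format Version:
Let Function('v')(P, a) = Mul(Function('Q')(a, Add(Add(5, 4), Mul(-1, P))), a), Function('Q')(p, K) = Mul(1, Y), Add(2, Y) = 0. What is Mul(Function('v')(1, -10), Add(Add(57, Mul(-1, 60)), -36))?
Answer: -780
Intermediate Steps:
Y = -2 (Y = Add(-2, 0) = -2)
Function('Q')(p, K) = -2 (Function('Q')(p, K) = Mul(1, -2) = -2)
Function('v')(P, a) = Mul(-2, a)
Mul(Function('v')(1, -10), Add(Add(57, Mul(-1, 60)), -36)) = Mul(Mul(-2, -10), Add(Add(57, Mul(-1, 60)), -36)) = Mul(20, Add(Add(57, -60), -36)) = Mul(20, Add(-3, -36)) = Mul(20, -39) = -780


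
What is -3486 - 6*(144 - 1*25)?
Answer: -4200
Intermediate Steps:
-3486 - 6*(144 - 1*25) = -3486 - 6*(144 - 25) = -3486 - 6*119 = -3486 - 714 = -4200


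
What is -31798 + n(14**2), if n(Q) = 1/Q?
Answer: -6232407/196 ≈ -31798.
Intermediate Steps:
-31798 + n(14**2) = -31798 + 1/(14**2) = -31798 + 1/196 = -6232407/196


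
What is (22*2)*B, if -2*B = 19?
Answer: -418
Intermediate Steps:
B = -19/2 (B = -1/2*19 = -19/2 ≈ -9.5000)
(22*2)*B = (22*2)*(-19/2) = 44*(-19/2) = -418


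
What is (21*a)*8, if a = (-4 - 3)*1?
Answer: -1176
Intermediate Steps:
a = -7 (a = -7*1 = -7)
(21*a)*8 = (21*(-7))*8 = -147*8 = -1176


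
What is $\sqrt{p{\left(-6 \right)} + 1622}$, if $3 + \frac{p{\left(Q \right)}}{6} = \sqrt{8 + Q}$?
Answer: $\sqrt{1604 + 6 \sqrt{2}} \approx 40.156$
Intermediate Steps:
$p{\left(Q \right)} = -18 + 6 \sqrt{8 + Q}$
$\sqrt{p{\left(-6 \right)} + 1622} = \sqrt{\left(-18 + 6 \sqrt{8 - 6}\right) + 1622} = \sqrt{\left(-18 + 6 \sqrt{2}\right) + 1622} = \sqrt{1604 + 6 \sqrt{2}}$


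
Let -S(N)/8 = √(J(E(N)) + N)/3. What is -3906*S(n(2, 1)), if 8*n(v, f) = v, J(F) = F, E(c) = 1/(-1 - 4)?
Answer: 5208*√5/5 ≈ 2329.1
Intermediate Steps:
E(c) = -⅕ (E(c) = 1/(-5) = -⅕)
n(v, f) = v/8
S(N) = -8*√(-⅕ + N)/3
-3906*S(n(2, 1)) = -(-10416)*√(-5 + 25*((⅛)*2))/5 = -(-10416)*√(-5 + 25*(¼))/5 = -(-10416)*√(-5 + 25/4)/5 = -(-10416)*√(5/4)/5 = -(-10416)*√5/2/5 = -(-5208)*√5/5 = 5208*√5/5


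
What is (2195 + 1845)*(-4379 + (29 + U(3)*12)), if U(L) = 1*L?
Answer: -17428560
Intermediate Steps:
U(L) = L
(2195 + 1845)*(-4379 + (29 + U(3)*12)) = (2195 + 1845)*(-4379 + (29 + 3*12)) = 4040*(-4379 + (29 + 36)) = 4040*(-4379 + 65) = 4040*(-4314) = -17428560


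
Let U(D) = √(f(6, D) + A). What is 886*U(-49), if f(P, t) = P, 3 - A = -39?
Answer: 3544*√3 ≈ 6138.4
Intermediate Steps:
A = 42 (A = 3 - 1*(-39) = 3 + 39 = 42)
U(D) = 4*√3 (U(D) = √(6 + 42) = √48 = 4*√3)
886*U(-49) = 886*(4*√3) = 3544*√3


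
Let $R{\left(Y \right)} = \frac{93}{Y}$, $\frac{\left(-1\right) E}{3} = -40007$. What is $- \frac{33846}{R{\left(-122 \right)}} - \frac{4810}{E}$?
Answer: $\frac{165197235374}{3720651} \approx 44400.0$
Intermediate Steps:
$E = 120021$ ($E = \left(-3\right) \left(-40007\right) = 120021$)
$- \frac{33846}{R{\left(-122 \right)}} - \frac{4810}{E} = - \frac{33846}{93 \frac{1}{-122}} - \frac{4810}{120021} = - \frac{33846}{93 \left(- \frac{1}{122}\right)} - \frac{4810}{120021} = - \frac{33846}{- \frac{93}{122}} - \frac{4810}{120021} = \left(-33846\right) \left(- \frac{122}{93}\right) - \frac{4810}{120021} = \frac{1376404}{31} - \frac{4810}{120021} = \frac{165197235374}{3720651}$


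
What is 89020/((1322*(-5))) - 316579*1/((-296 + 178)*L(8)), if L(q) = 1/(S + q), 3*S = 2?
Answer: 2718787693/116997 ≈ 23238.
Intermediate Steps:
S = ⅔ (S = (⅓)*2 = ⅔ ≈ 0.66667)
L(q) = 1/(⅔ + q)
89020/((1322*(-5))) - 316579*1/((-296 + 178)*L(8)) = 89020/((1322*(-5))) - 316579*26/(3*(-296 + 178)) = 89020/(-6610) - 316579/((3/(2 + 24))*(-118)) = 89020*(-1/6610) - 316579/((3/26)*(-118)) = -8902/661 - 316579/((3*(1/26))*(-118)) = -8902/661 - 316579/((3/26)*(-118)) = -8902/661 - 316579/(-177/13) = -8902/661 - 316579*(-13/177) = -8902/661 + 4115527/177 = 2718787693/116997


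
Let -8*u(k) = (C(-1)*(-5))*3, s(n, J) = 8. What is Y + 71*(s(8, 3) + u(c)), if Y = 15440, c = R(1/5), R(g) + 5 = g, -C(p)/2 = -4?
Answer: 17073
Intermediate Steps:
C(p) = 8 (C(p) = -2*(-4) = 8)
R(g) = -5 + g
c = -24/5 (c = -5 + 1/5 = -5 + ⅕ = -24/5 ≈ -4.8000)
u(k) = 15 (u(k) = -8*(-5)*3/8 = -(-5)*3 = -⅛*(-120) = 15)
Y + 71*(s(8, 3) + u(c)) = 15440 + 71*(8 + 15) = 15440 + 71*23 = 15440 + 1633 = 17073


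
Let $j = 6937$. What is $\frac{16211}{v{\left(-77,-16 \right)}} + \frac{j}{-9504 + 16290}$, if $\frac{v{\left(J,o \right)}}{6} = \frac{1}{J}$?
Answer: $- \frac{705880210}{3393} \approx -2.0804 \cdot 10^{5}$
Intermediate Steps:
$v{\left(J,o \right)} = \frac{6}{J}$
$\frac{16211}{v{\left(-77,-16 \right)}} + \frac{j}{-9504 + 16290} = \frac{16211}{6 \frac{1}{-77}} + \frac{6937}{-9504 + 16290} = \frac{16211}{6 \left(- \frac{1}{77}\right)} + \frac{6937}{6786} = \frac{16211}{- \frac{6}{77}} + 6937 \cdot \frac{1}{6786} = 16211 \left(- \frac{77}{6}\right) + \frac{6937}{6786} = - \frac{1248247}{6} + \frac{6937}{6786} = - \frac{705880210}{3393}$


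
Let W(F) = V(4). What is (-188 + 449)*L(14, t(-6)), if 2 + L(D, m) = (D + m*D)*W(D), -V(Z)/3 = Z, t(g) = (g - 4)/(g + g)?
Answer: -80910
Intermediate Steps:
t(g) = (-4 + g)/(2*g) (t(g) = (-4 + g)/((2*g)) = (-4 + g)*(1/(2*g)) = (-4 + g)/(2*g))
V(Z) = -3*Z
W(F) = -12 (W(F) = -3*4 = -12)
L(D, m) = -2 - 12*D - 12*D*m (L(D, m) = -2 + (D + m*D)*(-12) = -2 + (D + D*m)*(-12) = -2 + (-12*D - 12*D*m) = -2 - 12*D - 12*D*m)
(-188 + 449)*L(14, t(-6)) = (-188 + 449)*(-2 - 12*14 - 12*14*(½)*(-4 - 6)/(-6)) = 261*(-2 - 168 - 12*14*(½)*(-⅙)*(-10)) = 261*(-2 - 168 - 12*14*⅚) = 261*(-2 - 168 - 140) = 261*(-310) = -80910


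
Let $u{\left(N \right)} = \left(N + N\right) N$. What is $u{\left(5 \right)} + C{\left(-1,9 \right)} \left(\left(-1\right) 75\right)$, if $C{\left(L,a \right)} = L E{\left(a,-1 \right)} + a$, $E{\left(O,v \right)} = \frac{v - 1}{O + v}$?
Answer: $- \frac{2575}{4} \approx -643.75$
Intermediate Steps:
$E{\left(O,v \right)} = \frac{-1 + v}{O + v}$
$C{\left(L,a \right)} = a - \frac{2 L}{-1 + a}$ ($C{\left(L,a \right)} = L \frac{-1 - 1}{a - 1} + a = L \frac{1}{-1 + a} \left(-2\right) + a = L \left(- \frac{2}{-1 + a}\right) + a = - \frac{2 L}{-1 + a} + a = a - \frac{2 L}{-1 + a}$)
$u{\left(N \right)} = 2 N^{2}$ ($u{\left(N \right)} = 2 N N = 2 N^{2}$)
$u{\left(5 \right)} + C{\left(-1,9 \right)} \left(\left(-1\right) 75\right) = 2 \cdot 5^{2} + \frac{\left(-2\right) \left(-1\right) + 9 \left(-1 + 9\right)}{-1 + 9} \left(\left(-1\right) 75\right) = 2 \cdot 25 + \frac{2 + 9 \cdot 8}{8} \left(-75\right) = 50 + \frac{2 + 72}{8} \left(-75\right) = 50 + \frac{1}{8} \cdot 74 \left(-75\right) = 50 + \frac{37}{4} \left(-75\right) = 50 - \frac{2775}{4} = - \frac{2575}{4}$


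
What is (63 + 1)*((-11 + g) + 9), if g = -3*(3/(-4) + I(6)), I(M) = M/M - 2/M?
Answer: -112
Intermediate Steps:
I(M) = 1 - 2/M
g = ¼ (g = -3*(3/(-4) + (-2 + 6)/6) = -3*(3*(-¼) + (⅙)*4) = -3*(-¾ + ⅔) = -3*(-1/12) = ¼ ≈ 0.25000)
(63 + 1)*((-11 + g) + 9) = (63 + 1)*((-11 + ¼) + 9) = 64*(-43/4 + 9) = 64*(-7/4) = -112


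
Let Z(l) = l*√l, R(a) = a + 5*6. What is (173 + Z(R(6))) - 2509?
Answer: -2120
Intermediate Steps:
R(a) = 30 + a (R(a) = a + 30 = 30 + a)
Z(l) = l^(3/2)
(173 + Z(R(6))) - 2509 = (173 + (30 + 6)^(3/2)) - 2509 = (173 + 36^(3/2)) - 2509 = (173 + 216) - 2509 = 389 - 2509 = -2120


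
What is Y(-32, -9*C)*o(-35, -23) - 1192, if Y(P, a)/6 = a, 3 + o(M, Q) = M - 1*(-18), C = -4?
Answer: -5512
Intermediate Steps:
o(M, Q) = 15 + M (o(M, Q) = -3 + (M - 1*(-18)) = -3 + (M + 18) = -3 + (18 + M) = 15 + M)
Y(P, a) = 6*a
Y(-32, -9*C)*o(-35, -23) - 1192 = (6*(-9*(-4)))*(15 - 35) - 1192 = (6*36)*(-20) - 1192 = 216*(-20) - 1192 = -4320 - 1192 = -5512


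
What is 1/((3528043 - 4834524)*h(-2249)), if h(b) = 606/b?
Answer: 2249/791727486 ≈ 2.8406e-6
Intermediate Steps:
1/((3528043 - 4834524)*h(-2249)) = 1/((3528043 - 4834524)*((606/(-2249)))) = 1/((-1306481)*((606*(-1/2249)))) = -1/(1306481*(-606/2249)) = -1/1306481*(-2249/606) = 2249/791727486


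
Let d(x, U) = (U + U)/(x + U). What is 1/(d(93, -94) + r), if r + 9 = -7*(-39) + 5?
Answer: 1/457 ≈ 0.0021882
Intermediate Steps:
d(x, U) = 2*U/(U + x) (d(x, U) = (2*U)/(U + x) = 2*U/(U + x))
r = 269 (r = -9 + (-7*(-39) + 5) = -9 + (273 + 5) = -9 + 278 = 269)
1/(d(93, -94) + r) = 1/(2*(-94)/(-94 + 93) + 269) = 1/(2*(-94)/(-1) + 269) = 1/(2*(-94)*(-1) + 269) = 1/(188 + 269) = 1/457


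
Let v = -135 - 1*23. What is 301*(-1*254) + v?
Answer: -76612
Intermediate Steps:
v = -158 (v = -135 - 23 = -158)
301*(-1*254) + v = 301*(-1*254) - 158 = 301*(-254) - 158 = -76454 - 158 = -76612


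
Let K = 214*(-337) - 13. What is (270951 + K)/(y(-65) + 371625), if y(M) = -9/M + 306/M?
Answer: 3230825/6038832 ≈ 0.53501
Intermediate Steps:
y(M) = 297/M
K = -72131 (K = -72118 - 13 = -72131)
(270951 + K)/(y(-65) + 371625) = (270951 - 72131)/(297/(-65) + 371625) = 198820/(297*(-1/65) + 371625) = 198820/(-297/65 + 371625) = 198820/(24155328/65) = 198820*(65/24155328) = 3230825/6038832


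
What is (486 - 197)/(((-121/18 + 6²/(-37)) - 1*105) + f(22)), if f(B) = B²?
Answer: 192474/247289 ≈ 0.77834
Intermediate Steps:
(486 - 197)/(((-121/18 + 6²/(-37)) - 1*105) + f(22)) = (486 - 197)/(((-121/18 + 6²/(-37)) - 1*105) + 22²) = 289/(((-121*1/18 + 36*(-1/37)) - 105) + 484) = 289/(((-121/18 - 36/37) - 105) + 484) = 289/((-5125/666 - 105) + 484) = 289/(-75055/666 + 484) = 289/(247289/666) = 289*(666/247289) = 192474/247289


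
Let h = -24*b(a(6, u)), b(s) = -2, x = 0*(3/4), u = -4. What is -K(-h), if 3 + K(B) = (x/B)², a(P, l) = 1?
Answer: 3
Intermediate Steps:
x = 0 (x = 0*(3*(¼)) = 0*(¾) = 0)
h = 48 (h = -24*(-2) = 48)
K(B) = -3 (K(B) = -3 + (0/B)² = -3 + 0² = -3 + 0 = -3)
-K(-h) = -1*(-3) = 3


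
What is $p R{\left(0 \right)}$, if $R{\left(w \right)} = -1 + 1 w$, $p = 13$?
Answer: $-13$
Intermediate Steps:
$R{\left(w \right)} = -1 + w$
$p R{\left(0 \right)} = 13 \left(-1 + 0\right) = 13 \left(-1\right) = -13$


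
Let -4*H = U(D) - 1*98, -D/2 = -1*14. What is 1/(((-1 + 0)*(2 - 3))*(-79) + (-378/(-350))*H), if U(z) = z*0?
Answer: -50/2627 ≈ -0.019033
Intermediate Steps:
D = 28 (D = -(-2)*14 = -2*(-14) = 28)
U(z) = 0
H = 49/2 (H = -(0 - 1*98)/4 = -(0 - 98)/4 = -¼*(-98) = 49/2 ≈ 24.500)
1/(((-1 + 0)*(2 - 3))*(-79) + (-378/(-350))*H) = 1/(((-1 + 0)*(2 - 3))*(-79) - 378/(-350)*(49/2)) = 1/(-1*(-1)*(-79) - 378*(-1/350)*(49/2)) = 1/(1*(-79) + (27/25)*(49/2)) = 1/(-79 + 1323/50) = 1/(-2627/50) = -50/2627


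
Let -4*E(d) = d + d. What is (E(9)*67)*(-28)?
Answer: 8442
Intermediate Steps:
E(d) = -d/2 (E(d) = -(d + d)/4 = -d/2)
(E(9)*67)*(-28) = (-½*9*67)*(-28) = -9/2*67*(-28) = -603/2*(-28) = 8442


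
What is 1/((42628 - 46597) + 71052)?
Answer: 1/67083 ≈ 1.4907e-5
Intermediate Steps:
1/((42628 - 46597) + 71052) = 1/(-3969 + 71052) = 1/67083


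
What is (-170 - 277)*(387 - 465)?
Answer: 34866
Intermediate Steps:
(-170 - 277)*(387 - 465) = -447*(-78) = 34866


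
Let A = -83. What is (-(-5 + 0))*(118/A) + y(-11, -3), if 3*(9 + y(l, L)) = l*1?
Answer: -4924/249 ≈ -19.775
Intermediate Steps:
y(l, L) = -9 + l/3 (y(l, L) = -9 + (l*1)/3 = -9 + l/3)
(-(-5 + 0))*(118/A) + y(-11, -3) = (-(-5 + 0))*(118/(-83)) + (-9 + (1/3)*(-11)) = (-1*(-5))*(118*(-1/83)) + (-9 - 11/3) = 5*(-118/83) - 38/3 = -590/83 - 38/3 = -4924/249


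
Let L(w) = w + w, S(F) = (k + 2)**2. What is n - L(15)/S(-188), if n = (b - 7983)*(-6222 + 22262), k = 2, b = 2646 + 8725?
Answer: 434748145/8 ≈ 5.4343e+7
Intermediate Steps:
b = 11371
S(F) = 16 (S(F) = (2 + 2)**2 = 4**2 = 16)
L(w) = 2*w
n = 54343520 (n = (11371 - 7983)*(-6222 + 22262) = 3388*16040 = 54343520)
n - L(15)/S(-188) = 54343520 - 2*15/16 = 54343520 - 30/16 = 54343520 - 1*15/8 = 54343520 - 15/8 = 434748145/8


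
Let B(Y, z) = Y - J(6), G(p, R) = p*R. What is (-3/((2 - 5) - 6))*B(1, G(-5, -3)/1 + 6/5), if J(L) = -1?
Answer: ⅔ ≈ 0.66667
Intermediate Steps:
G(p, R) = R*p
B(Y, z) = 1 + Y (B(Y, z) = Y - 1*(-1) = Y + 1 = 1 + Y)
(-3/((2 - 5) - 6))*B(1, G(-5, -3)/1 + 6/5) = (-3/((2 - 5) - 6))*(1 + 1) = (-3/(-3 - 6))*2 = (-3/(-9))*2 = -⅑*(-3)*2 = (⅓)*2 = ⅔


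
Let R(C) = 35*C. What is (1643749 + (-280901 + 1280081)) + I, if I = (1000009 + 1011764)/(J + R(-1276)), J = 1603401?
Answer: 4119643804162/1558741 ≈ 2.6429e+6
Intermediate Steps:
I = 2011773/1558741 (I = (1000009 + 1011764)/(1603401 + 35*(-1276)) = 2011773/(1603401 - 44660) = 2011773/1558741 ≈ 1.2906)
(1643749 + (-280901 + 1280081)) + I = (1643749 + (-280901 + 1280081)) + 2011773/1558741 = (1643749 + 999180) + 2011773/1558741 = 2642929 + 2011773/1558741 = 4119643804162/1558741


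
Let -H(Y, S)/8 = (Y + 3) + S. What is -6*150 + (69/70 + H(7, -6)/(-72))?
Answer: -566099/630 ≈ -898.57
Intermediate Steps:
H(Y, S) = -24 - 8*S - 8*Y (H(Y, S) = -8*((Y + 3) + S) = -8*((3 + Y) + S) = -8*(3 + S + Y) = -24 - 8*S - 8*Y)
-6*150 + (69/70 + H(7, -6)/(-72)) = -6*150 + (69/70 + (-24 - 8*(-6) - 8*7)/(-72)) = -900 + (69*(1/70) + (-24 + 48 - 56)*(-1/72)) = -900 + (69/70 - 32*(-1/72)) = -900 + (69/70 + 4/9) = -900 + 901/630 = -566099/630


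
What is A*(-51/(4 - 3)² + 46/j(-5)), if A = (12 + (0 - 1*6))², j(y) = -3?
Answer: -2388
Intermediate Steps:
A = 36 (A = (12 + (0 - 6))² = (12 - 6)² = 6² = 36)
A*(-51/(4 - 3)² + 46/j(-5)) = 36*(-51/(4 - 3)² + 46/(-3)) = 36*(-51/(1²) + 46*(-⅓)) = 36*(-51/1 - 46/3) = 36*(-51*1 - 46/3) = 36*(-51 - 46/3) = 36*(-199/3) = -2388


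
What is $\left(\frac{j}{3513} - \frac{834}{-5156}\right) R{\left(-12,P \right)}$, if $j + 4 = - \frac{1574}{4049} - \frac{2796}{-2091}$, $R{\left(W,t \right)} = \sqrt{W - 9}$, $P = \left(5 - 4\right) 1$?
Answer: $\frac{1370676467399 i \sqrt{21}}{8519622718214} \approx 0.73727 i$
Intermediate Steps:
$P = 1$ ($P = 1 \cdot 1 = 1$)
$R{\left(W,t \right)} = \sqrt{-9 + W}$
$j = - \frac{8612022}{2822153}$ ($j = -4 - \left(- \frac{932}{697} + \frac{1574}{4049}\right) = -4 - - \frac{2676590}{2822153} = -4 + \left(- \frac{1574}{4049} + \frac{932}{697}\right) = -4 + \frac{2676590}{2822153} = - \frac{8612022}{2822153} \approx -3.0516$)
$\left(\frac{j}{3513} - \frac{834}{-5156}\right) R{\left(-12,P \right)} = \left(- \frac{8612022}{2822153 \cdot 3513} - \frac{834}{-5156}\right) \sqrt{-9 - 12} = \left(\left(- \frac{8612022}{2822153}\right) \frac{1}{3513} - - \frac{417}{2578}\right) \sqrt{-21} = \left(- \frac{2870674}{3304741163} + \frac{417}{2578}\right) i \sqrt{21} = \frac{1370676467399 i \sqrt{21}}{8519622718214}$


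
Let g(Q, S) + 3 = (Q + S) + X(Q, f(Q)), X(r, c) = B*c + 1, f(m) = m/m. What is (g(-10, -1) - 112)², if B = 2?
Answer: 15129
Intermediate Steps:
f(m) = 1
X(r, c) = 1 + 2*c (X(r, c) = 2*c + 1 = 1 + 2*c)
g(Q, S) = Q + S (g(Q, S) = -3 + ((Q + S) + (1 + 2*1)) = -3 + ((Q + S) + (1 + 2)) = -3 + ((Q + S) + 3) = -3 + (3 + Q + S) = Q + S)
(g(-10, -1) - 112)² = ((-10 - 1) - 112)² = (-11 - 112)² = (-123)² = 15129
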